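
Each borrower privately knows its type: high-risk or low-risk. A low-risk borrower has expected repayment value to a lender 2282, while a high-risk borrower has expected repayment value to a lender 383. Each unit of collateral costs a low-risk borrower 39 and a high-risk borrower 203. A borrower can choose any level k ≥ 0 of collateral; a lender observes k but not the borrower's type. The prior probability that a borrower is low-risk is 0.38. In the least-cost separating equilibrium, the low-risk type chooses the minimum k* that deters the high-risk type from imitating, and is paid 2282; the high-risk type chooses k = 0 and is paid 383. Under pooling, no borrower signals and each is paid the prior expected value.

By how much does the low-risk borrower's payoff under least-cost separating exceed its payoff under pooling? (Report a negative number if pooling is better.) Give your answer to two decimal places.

Least-cost separating signal: k* solves 383 = 2282 − 203·k*, so k* = (2282 − 383)/203 ≈ 9.3547.
Low-risk type's separating payoff: 2282 − 39 × k* = 2282 − 39 × (2282 − 383)/203 = 2282 − 74061/203 ≈ 1917.1675.
Pooling payoff: 0.38 × 2282 + 0.62 × 383 = 1104.62.
Difference: 1917.1675 − 1104.62 = 812.5475, i.e. 812.55 to two decimal places.
The low-risk type prefers to separate.

812.55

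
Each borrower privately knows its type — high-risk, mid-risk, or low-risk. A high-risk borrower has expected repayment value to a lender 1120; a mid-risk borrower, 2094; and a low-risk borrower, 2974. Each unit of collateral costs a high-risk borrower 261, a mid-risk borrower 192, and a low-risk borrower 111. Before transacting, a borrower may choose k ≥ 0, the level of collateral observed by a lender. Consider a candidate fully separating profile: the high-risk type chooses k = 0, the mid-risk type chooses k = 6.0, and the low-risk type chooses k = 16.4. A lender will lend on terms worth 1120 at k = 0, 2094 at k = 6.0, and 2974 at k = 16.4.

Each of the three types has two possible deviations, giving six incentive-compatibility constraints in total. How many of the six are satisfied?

Mid-risk (own payoff 2094 − 192×6.0 = 942): to k=0 gives 1120 → profitable ✗; to k=16.4 gives 2974 − 192×16.4 = -174.8 → no gain ✓.
High-risk (own payoff 1120): to k=6.0 gives 2094 − 261×6.0 = 528 → no gain ✓; to k=16.4 gives 2974 − 261×16.4 = -1306.4 → no gain ✓.
Low-risk (own payoff 2974 − 111×16.4 = 1153.6): to k=0 gives 1120 → no gain ✓; to k=6.0 gives 2094 − 111×6.0 = 1428 → profitable ✗.
4 of the 6 constraints hold; not an equilibrium.

4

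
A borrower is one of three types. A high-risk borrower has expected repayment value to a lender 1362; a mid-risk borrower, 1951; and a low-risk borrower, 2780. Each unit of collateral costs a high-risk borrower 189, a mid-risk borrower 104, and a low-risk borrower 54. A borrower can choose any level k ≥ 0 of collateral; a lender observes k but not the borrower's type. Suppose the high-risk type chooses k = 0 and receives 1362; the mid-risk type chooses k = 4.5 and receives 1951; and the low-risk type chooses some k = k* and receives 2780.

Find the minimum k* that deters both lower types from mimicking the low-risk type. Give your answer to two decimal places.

12.47

Mid-risk type (on-path payoff 1951 − 104×4.5 = 1483) won't mimic when 1483 ≥ 2780 − 104·k*, i.e. k* ≥ 12.47.
High-risk type (on-path payoff 1362) won't mimic when 1362 ≥ 2780 − 189·k*, i.e. k* ≥ 7.50.
Both must hold, so k* = max(7.50, 12.47) = 12.47. The mid-risk type's constraint binds.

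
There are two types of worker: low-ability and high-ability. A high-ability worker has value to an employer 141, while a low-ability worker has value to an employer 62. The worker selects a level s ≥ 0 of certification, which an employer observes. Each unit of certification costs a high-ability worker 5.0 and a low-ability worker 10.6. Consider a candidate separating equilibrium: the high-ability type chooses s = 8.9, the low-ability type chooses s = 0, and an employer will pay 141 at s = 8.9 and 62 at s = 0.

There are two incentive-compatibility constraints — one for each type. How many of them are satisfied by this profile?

Low-ability type: stay at 0 → 62; mimic → 141 − 10.6 × 8.9 = 46.66. IC holds (62 ≥ 46.66).
High-ability type: signal → 141 − 5.0 × 8.9 = 96.5; deviate to 0 → 62. IC holds (96.5 ≥ 62).
2 of 2 constraints hold, so this is a separating equilibrium.

2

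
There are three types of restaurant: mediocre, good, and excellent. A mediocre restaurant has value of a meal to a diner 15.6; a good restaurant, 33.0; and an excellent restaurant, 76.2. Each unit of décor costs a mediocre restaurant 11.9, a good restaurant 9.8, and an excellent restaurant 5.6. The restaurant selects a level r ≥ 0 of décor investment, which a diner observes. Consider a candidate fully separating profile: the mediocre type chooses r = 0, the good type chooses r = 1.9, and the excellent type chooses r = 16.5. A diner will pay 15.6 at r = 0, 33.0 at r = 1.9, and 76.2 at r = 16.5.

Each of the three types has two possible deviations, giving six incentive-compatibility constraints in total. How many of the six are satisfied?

3

Good (own payoff 33.0 − 9.8×1.9 = 14.38): to r=0 gives 15.6 → profitable ✗; to r=16.5 gives 76.2 − 9.8×16.5 = -85.5 → no gain ✓.
Mediocre (own payoff 15.6): to r=1.9 gives 33.0 − 11.9×1.9 = 10.39 → no gain ✓; to r=16.5 gives 76.2 − 11.9×16.5 = -120.15 → no gain ✓.
Excellent (own payoff 76.2 − 5.6×16.5 = -16.2): to r=0 gives 15.6 → profitable ✗; to r=1.9 gives 33.0 − 5.6×1.9 = 22.36 → profitable ✗.
3 of the 6 constraints hold; not an equilibrium.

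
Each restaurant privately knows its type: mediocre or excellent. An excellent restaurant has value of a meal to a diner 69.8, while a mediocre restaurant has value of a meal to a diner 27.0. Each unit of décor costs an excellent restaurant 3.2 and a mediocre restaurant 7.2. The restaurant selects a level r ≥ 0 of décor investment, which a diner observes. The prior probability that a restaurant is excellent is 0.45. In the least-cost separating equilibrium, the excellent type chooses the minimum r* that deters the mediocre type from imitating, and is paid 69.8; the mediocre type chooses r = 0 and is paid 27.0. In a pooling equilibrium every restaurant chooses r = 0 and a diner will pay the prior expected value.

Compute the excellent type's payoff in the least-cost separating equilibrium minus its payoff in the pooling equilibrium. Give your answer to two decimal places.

Least-cost separating signal: r* solves 27.0 = 69.8 − 7.2·r*, so r* = (69.8 − 27.0)/7.2 ≈ 5.9444.
Excellent type's separating payoff: 69.8 − 3.2 × r* = 69.8 − 3.2 × (69.8 − 27.0)/7.2 = 69.8 − 136.96/7.2 ≈ 50.7778.
Pooling payoff: 0.45 × 69.8 + 0.55 × 27.0 = 46.26.
Difference: 50.7778 − 46.26 = 4.5178, i.e. 4.52 to two decimal places.
The excellent type prefers to separate.

4.52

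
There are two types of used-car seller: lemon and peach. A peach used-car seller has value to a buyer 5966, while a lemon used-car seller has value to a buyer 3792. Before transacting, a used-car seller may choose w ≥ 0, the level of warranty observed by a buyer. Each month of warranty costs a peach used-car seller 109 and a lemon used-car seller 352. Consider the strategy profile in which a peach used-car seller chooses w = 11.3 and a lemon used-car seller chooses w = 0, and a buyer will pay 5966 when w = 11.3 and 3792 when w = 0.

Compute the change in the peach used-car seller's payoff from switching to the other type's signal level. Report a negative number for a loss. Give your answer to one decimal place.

Playing w = 11.3 the peach used-car seller receives 5966 − 109 × 11.3 = 4734.3.
Deviating to w = 0 yields 3792 instead.
Gain from deviating: 3792 − 4734.3 = -942.3.
The gain is negative, so the peach type's incentive-compatibility constraint is satisfied.

-942.3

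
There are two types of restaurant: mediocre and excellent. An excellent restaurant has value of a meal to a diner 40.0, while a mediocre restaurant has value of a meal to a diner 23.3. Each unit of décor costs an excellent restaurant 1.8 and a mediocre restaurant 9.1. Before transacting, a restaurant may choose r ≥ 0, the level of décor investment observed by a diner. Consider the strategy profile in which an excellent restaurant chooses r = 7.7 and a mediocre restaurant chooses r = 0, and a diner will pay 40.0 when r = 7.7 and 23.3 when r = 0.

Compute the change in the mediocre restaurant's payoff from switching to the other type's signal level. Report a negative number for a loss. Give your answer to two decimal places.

-53.37

Playing r = 0 the mediocre restaurant receives 23.3.
Deviating to r = 7.7 brings payment 40.0 at cost 9.1 × 7.7 = 70.07, netting -30.07.
Gain from deviating: -30.07 − 23.3 = -53.37.
The gain is negative, so the mediocre type's incentive-compatibility constraint is satisfied.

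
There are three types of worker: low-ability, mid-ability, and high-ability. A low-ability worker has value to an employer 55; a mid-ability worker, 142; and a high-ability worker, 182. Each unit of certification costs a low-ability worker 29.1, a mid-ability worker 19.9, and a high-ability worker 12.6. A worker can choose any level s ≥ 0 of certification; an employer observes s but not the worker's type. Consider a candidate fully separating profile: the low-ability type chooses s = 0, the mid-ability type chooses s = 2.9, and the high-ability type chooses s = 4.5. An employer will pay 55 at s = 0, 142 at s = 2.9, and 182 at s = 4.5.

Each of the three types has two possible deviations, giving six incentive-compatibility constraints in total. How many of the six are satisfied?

4

High-ability (own payoff 182 − 12.6×4.5 = 125.3): to s=0 gives 55 → no gain ✓; to s=2.9 gives 142 − 12.6×2.9 = 105.46 → no gain ✓.
Low-ability (own payoff 55): to s=2.9 gives 142 − 29.1×2.9 = 57.61 → profitable ✗; to s=4.5 gives 182 − 29.1×4.5 = 51.05 → no gain ✓.
Mid-ability (own payoff 142 − 19.9×2.9 = 84.29): to s=0 gives 55 → no gain ✓; to s=4.5 gives 182 − 19.9×4.5 = 92.45 → profitable ✗.
4 of the 6 constraints hold; not an equilibrium.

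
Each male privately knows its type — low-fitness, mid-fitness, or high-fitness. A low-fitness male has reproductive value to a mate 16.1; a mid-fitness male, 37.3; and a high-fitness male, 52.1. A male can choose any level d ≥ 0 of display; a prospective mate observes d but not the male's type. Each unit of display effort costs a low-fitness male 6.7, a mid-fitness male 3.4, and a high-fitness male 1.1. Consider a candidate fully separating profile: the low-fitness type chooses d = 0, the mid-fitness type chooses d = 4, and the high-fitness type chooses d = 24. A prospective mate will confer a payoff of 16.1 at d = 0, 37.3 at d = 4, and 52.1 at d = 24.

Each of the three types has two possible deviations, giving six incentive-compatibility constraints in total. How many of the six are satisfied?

5

High-fitness (own payoff 52.1 − 1.1×24 = 25.7): to d=0 gives 16.1 → no gain ✓; to d=4 gives 37.3 − 1.1×4 = 32.9 → profitable ✗.
Mid-fitness (own payoff 37.3 − 3.4×4 = 23.7): to d=0 gives 16.1 → no gain ✓; to d=24 gives 52.1 − 3.4×24 = -29.5 → no gain ✓.
Low-fitness (own payoff 16.1): to d=4 gives 37.3 − 6.7×4 = 10.5 → no gain ✓; to d=24 gives 52.1 − 6.7×24 = -108.7 → no gain ✓.
5 of the 6 constraints hold; not an equilibrium.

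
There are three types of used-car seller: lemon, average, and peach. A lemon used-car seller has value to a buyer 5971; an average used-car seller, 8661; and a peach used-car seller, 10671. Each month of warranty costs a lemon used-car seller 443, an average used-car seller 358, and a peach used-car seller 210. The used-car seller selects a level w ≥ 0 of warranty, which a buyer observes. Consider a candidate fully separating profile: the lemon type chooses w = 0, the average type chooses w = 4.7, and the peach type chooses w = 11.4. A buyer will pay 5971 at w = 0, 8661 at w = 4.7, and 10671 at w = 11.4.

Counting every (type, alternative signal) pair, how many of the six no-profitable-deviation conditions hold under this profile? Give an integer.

Lemon (own payoff 5971): to w=4.7 gives 8661 − 443×4.7 = 6578.9 → profitable ✗; to w=11.4 gives 10671 − 443×11.4 = 5620.8 → no gain ✓.
Peach (own payoff 10671 − 210×11.4 = 8277): to w=0 gives 5971 → no gain ✓; to w=4.7 gives 8661 − 210×4.7 = 7674 → no gain ✓.
Average (own payoff 8661 − 358×4.7 = 6978.4): to w=0 gives 5971 → no gain ✓; to w=11.4 gives 10671 − 358×11.4 = 6589.8 → no gain ✓.
5 of the 6 constraints hold; not an equilibrium.

5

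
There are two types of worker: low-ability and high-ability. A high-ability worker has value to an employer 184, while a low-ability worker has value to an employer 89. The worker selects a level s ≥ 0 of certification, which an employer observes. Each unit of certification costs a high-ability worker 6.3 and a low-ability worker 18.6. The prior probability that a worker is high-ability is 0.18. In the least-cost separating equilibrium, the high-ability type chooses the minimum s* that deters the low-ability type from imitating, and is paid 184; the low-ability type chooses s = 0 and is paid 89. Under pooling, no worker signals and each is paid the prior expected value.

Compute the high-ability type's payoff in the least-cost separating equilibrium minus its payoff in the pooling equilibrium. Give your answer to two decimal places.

45.72

Least-cost separating signal: s* solves 89 = 184 − 18.6·s*, so s* = (184 − 89)/18.6 ≈ 5.1075.
High-ability type's separating payoff: 184 − 6.3 × s* = 184 − 6.3 × (184 − 89)/18.6 = 184 − 598.5/18.6 ≈ 151.8226.
Pooling payoff: 0.18 × 184 + 0.82 × 89 = 106.1.
Difference: 151.8226 − 106.1 = 45.7226, i.e. 45.72 to two decimal places.
The high-ability type prefers to separate.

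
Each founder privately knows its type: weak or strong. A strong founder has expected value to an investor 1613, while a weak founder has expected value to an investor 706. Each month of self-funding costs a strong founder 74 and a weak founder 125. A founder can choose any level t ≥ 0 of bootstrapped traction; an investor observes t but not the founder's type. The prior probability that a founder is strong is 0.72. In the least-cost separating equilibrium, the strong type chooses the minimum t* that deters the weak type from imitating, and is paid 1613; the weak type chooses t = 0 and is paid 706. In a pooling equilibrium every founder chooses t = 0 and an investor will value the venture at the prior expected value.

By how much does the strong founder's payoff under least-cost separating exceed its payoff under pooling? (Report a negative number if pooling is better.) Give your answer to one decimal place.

-283.0

Least-cost separating signal: t* solves 706 = 1613 − 125·t*, so t* = (1613 − 706)/125 = 7.256.
Strong type's separating payoff: 1613 − 74 × t* = 1613 − 74 × (1613 − 706)/125 = 1613 − 67118/125 = 1076.056.
Pooling payoff: 0.72 × 1613 + 0.28 × 706 = 1359.04.
Difference: 1076.056 − 1359.04 = -282.984, i.e. -283.0 to one decimal place.
The strong type would prefer the pooling outcome.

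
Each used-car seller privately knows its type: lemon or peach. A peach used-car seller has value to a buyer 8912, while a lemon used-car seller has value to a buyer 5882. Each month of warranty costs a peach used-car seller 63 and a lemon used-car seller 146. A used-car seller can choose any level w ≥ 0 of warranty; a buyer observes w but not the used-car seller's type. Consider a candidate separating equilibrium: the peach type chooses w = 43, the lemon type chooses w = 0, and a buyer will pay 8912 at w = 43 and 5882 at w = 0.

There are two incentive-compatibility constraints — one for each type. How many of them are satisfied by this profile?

Peach type: signal → 8912 − 63 × 43 = 6203; deviate to 0 → 5882. IC holds (6203 ≥ 5882).
Lemon type: stay at 0 → 5882; mimic → 8912 − 146 × 43 = 2634. IC holds (5882 ≥ 2634).
2 of 2 constraints hold, so this is a separating equilibrium.

2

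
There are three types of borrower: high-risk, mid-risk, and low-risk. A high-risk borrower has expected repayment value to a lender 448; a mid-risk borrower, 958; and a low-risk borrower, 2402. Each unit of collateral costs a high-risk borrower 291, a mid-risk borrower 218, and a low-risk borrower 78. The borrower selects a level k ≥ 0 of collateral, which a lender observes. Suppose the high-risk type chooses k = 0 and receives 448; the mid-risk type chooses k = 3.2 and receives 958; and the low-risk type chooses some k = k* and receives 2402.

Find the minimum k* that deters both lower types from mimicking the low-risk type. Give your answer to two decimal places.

Mid-risk type (on-path payoff 958 − 218×3.2 = 260.4) won't mimic when 260.4 ≥ 2402 − 218·k*, i.e. k* ≥ 9.82.
High-risk type (on-path payoff 448) won't mimic when 448 ≥ 2402 − 291·k*, i.e. k* ≥ 6.71.
Both must hold, so k* = max(6.71, 9.82) = 9.82. The mid-risk type's constraint binds.

9.82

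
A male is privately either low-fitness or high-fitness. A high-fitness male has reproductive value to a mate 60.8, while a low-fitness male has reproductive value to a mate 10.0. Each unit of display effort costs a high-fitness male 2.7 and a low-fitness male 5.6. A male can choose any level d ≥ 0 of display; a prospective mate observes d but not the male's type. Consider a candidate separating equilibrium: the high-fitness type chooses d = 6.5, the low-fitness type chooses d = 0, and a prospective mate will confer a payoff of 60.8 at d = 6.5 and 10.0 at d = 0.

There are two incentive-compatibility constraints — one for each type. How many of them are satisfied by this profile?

High-fitness type: signal → 60.8 − 2.7 × 6.5 = 43.25; deviate to 0 → 10.0. IC holds (43.25 ≥ 10.0).
Low-fitness type: stay at 0 → 10.0; mimic → 60.8 − 5.6 × 6.5 = 24.4. IC fails (10.0 < 24.4).
1 of 2 constraints hold, so this profile is not an equilibrium.

1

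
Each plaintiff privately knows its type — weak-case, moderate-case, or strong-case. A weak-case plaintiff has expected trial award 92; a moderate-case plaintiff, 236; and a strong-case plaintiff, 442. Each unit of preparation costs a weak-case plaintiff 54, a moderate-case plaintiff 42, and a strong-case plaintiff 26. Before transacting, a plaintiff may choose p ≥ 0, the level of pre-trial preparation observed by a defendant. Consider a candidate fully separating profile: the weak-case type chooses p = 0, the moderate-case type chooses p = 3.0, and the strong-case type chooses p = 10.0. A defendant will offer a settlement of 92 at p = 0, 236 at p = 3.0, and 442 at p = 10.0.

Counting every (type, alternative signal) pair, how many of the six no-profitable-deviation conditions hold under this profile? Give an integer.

6

Moderate-case (own payoff 236 − 42×3.0 = 110): to p=0 gives 92 → no gain ✓; to p=10.0 gives 442 − 42×10.0 = 22 → no gain ✓.
Weak-case (own payoff 92): to p=3.0 gives 236 − 54×3.0 = 74 → no gain ✓; to p=10.0 gives 442 − 54×10.0 = -98 → no gain ✓.
Strong-case (own payoff 442 − 26×10.0 = 182): to p=0 gives 92 → no gain ✓; to p=3.0 gives 236 − 26×3.0 = 158 → no gain ✓.
6 of the 6 constraints hold; this profile is a separating equilibrium.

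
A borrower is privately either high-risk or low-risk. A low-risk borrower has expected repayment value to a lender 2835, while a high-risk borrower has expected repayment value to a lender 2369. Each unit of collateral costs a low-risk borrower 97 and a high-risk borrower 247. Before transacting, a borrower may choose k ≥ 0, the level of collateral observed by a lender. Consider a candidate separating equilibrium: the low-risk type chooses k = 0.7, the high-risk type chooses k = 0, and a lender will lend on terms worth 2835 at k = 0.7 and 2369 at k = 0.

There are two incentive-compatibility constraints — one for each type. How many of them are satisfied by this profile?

Low-risk type: signal → 2835 − 97 × 0.7 = 2767.1; deviate to 0 → 2369. IC holds (2767.1 ≥ 2369).
High-risk type: stay at 0 → 2369; mimic → 2835 − 247 × 0.7 = 2662.1. IC fails (2369 < 2662.1).
1 of 2 constraints hold, so this profile is not an equilibrium.

1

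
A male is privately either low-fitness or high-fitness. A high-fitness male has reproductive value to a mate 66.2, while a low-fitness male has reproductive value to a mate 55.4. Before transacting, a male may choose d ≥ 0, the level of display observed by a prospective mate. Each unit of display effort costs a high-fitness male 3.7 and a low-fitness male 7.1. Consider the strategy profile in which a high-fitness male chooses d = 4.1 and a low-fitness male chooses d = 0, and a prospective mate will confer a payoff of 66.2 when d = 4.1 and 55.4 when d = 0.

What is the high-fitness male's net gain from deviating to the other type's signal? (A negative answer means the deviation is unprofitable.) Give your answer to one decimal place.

4.4

Playing d = 4.1 the high-fitness male receives 66.2 − 3.7 × 4.1 = 51.03.
Deviating to d = 0 yields 55.4 instead.
Gain from deviating: 55.4 − 51.03 = 4.37, i.e. 4.4 to one decimal place.
The gain is positive, so the high-fitness type's incentive-compatibility constraint is violated — this profile is not a separating equilibrium.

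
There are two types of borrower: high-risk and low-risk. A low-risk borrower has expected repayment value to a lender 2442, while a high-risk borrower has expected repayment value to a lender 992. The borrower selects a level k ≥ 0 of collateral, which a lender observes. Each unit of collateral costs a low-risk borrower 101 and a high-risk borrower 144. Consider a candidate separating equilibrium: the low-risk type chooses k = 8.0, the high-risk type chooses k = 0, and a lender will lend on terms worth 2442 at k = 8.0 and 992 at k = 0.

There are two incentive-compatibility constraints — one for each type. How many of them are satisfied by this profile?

High-risk type: stay at 0 → 992; mimic → 2442 − 144 × 8.0 = 1290. IC fails (992 < 1290).
Low-risk type: signal → 2442 − 101 × 8.0 = 1634; deviate to 0 → 992. IC holds (1634 ≥ 992).
1 of 2 constraints hold, so this profile is not an equilibrium.

1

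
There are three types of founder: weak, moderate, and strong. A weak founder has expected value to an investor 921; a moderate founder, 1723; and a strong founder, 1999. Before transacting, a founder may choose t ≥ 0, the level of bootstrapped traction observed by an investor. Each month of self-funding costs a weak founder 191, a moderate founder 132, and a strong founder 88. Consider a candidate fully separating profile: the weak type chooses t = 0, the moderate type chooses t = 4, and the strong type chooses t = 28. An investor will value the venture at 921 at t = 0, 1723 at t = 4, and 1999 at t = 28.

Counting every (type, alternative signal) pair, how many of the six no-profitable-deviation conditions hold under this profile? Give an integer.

Strong (own payoff 1999 − 88×28 = -465): to t=0 gives 921 → profitable ✗; to t=4 gives 1723 − 88×4 = 1371 → profitable ✗.
Moderate (own payoff 1723 − 132×4 = 1195): to t=0 gives 921 → no gain ✓; to t=28 gives 1999 − 132×28 = -1697 → no gain ✓.
Weak (own payoff 921): to t=4 gives 1723 − 191×4 = 959 → profitable ✗; to t=28 gives 1999 − 191×28 = -3349 → no gain ✓.
3 of the 6 constraints hold; not an equilibrium.

3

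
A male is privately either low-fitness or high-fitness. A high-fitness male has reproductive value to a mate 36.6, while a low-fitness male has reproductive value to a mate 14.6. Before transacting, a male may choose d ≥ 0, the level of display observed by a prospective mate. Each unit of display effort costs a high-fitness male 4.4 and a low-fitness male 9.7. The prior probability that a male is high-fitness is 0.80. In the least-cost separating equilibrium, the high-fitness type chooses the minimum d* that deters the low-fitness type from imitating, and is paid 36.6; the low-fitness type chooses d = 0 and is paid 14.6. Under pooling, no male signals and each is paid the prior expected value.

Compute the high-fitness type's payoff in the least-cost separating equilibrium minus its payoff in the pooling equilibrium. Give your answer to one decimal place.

Least-cost separating signal: d* solves 14.6 = 36.6 − 9.7·d*, so d* = (36.6 − 14.6)/9.7 ≈ 2.2680.
High-fitness type's separating payoff: 36.6 − 4.4 × d* = 36.6 − 4.4 × (36.6 − 14.6)/9.7 = 36.6 − 96.8/9.7 ≈ 26.621.
Pooling payoff: 0.80 × 36.6 + 0.20 × 14.6 = 32.2.
Difference: 26.621 − 32.2 = -5.579, i.e. -5.6 to one decimal place.
The high-fitness type would prefer the pooling outcome.

-5.6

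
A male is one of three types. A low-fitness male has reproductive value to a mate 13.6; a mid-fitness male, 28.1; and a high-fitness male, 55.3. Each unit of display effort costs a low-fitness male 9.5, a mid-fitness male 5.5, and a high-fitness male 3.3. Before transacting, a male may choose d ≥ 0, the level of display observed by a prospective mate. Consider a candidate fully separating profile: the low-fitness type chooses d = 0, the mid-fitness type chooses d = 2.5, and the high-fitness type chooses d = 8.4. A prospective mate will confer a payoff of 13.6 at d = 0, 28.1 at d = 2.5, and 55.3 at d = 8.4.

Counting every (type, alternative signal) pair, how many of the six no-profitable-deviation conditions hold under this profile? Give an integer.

6

Low-fitness (own payoff 13.6): to d=2.5 gives 28.1 − 9.5×2.5 = 4.35 → no gain ✓; to d=8.4 gives 55.3 − 9.5×8.4 = -24.5 → no gain ✓.
High-fitness (own payoff 55.3 − 3.3×8.4 = 27.58): to d=0 gives 13.6 → no gain ✓; to d=2.5 gives 28.1 − 3.3×2.5 = 19.85 → no gain ✓.
Mid-fitness (own payoff 28.1 − 5.5×2.5 = 14.35): to d=0 gives 13.6 → no gain ✓; to d=8.4 gives 55.3 − 5.5×8.4 = 9.1 → no gain ✓.
6 of the 6 constraints hold; this profile is a separating equilibrium.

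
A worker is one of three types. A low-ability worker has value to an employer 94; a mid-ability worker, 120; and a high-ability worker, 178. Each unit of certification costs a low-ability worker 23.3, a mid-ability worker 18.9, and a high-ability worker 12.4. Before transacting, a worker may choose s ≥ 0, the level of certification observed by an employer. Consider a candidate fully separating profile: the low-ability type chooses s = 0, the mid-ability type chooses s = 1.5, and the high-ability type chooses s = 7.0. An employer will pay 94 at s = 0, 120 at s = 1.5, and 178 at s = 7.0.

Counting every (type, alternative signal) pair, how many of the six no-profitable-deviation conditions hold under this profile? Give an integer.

3

Mid-ability (own payoff 120 − 18.9×1.5 = 91.65): to s=0 gives 94 → profitable ✗; to s=7.0 gives 178 − 18.9×7.0 = 45.7 → no gain ✓.
High-ability (own payoff 178 − 12.4×7.0 = 91.2): to s=0 gives 94 → profitable ✗; to s=1.5 gives 120 − 12.4×1.5 = 101.4 → profitable ✗.
Low-ability (own payoff 94): to s=1.5 gives 120 − 23.3×1.5 = 85.05 → no gain ✓; to s=7.0 gives 178 − 23.3×7.0 = 14.9 → no gain ✓.
3 of the 6 constraints hold; not an equilibrium.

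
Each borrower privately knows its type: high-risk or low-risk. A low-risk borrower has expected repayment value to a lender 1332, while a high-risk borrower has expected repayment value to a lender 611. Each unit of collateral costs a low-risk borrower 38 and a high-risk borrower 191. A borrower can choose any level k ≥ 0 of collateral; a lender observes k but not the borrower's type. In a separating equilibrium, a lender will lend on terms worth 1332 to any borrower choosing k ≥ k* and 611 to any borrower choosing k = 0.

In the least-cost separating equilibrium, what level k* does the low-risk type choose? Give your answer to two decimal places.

A high-risk borrower choosing k = 0 receives 611.
Imitating at k* instead would pay 1332 at cost 191·k*, netting 1332 − 191·k*.
Indifference: 611 = 1332 − 191·k*, so k* = (1332 − 611) / 191 ≈ 3.77.
This is the high-risk type's binding incentive-compatibility constraint; any k ≥ 3.77 sustains separation on that side.

3.77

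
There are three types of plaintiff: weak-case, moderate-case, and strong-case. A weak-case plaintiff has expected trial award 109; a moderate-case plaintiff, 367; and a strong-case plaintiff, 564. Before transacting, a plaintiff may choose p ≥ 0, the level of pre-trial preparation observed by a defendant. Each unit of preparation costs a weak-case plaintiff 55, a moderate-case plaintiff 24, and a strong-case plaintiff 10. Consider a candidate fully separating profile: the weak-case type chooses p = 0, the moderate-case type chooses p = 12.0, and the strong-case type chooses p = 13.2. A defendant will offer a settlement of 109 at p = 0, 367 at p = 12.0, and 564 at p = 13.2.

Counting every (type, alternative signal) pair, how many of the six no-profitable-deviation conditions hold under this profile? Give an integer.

Weak-case (own payoff 109): to p=12.0 gives 367 − 55×12.0 = -293 → no gain ✓; to p=13.2 gives 564 − 55×13.2 = -162 → no gain ✓.
Strong-case (own payoff 564 − 10×13.2 = 432): to p=0 gives 109 → no gain ✓; to p=12.0 gives 367 − 10×12.0 = 247 → no gain ✓.
Moderate-case (own payoff 367 − 24×12.0 = 79): to p=0 gives 109 → profitable ✗; to p=13.2 gives 564 − 24×13.2 = 247.2 → profitable ✗.
4 of the 6 constraints hold; not an equilibrium.

4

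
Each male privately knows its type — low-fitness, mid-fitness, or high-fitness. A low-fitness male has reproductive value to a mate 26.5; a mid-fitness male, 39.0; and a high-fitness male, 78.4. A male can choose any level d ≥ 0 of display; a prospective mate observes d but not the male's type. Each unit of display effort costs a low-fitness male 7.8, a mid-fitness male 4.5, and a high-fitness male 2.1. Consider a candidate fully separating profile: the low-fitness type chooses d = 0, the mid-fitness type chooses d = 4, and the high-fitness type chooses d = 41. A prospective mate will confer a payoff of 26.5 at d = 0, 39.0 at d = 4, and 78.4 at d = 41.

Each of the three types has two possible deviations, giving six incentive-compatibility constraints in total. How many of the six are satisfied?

Mid-fitness (own payoff 39.0 − 4.5×4 = 21): to d=0 gives 26.5 → profitable ✗; to d=41 gives 78.4 − 4.5×41 = -106.1 → no gain ✓.
Low-fitness (own payoff 26.5): to d=4 gives 39.0 − 7.8×4 = 7.8 → no gain ✓; to d=41 gives 78.4 − 7.8×41 = -241.4 → no gain ✓.
High-fitness (own payoff 78.4 − 2.1×41 = -7.7): to d=0 gives 26.5 → profitable ✗; to d=4 gives 39.0 − 2.1×4 = 30.6 → profitable ✗.
3 of the 6 constraints hold; not an equilibrium.

3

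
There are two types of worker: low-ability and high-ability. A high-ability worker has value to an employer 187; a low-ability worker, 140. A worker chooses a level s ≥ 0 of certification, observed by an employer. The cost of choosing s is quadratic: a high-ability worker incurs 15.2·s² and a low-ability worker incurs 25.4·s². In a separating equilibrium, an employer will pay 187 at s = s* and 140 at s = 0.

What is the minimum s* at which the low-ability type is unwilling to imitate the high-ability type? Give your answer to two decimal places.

The low-ability type at s = 0 receives 140; imitating at s* yields 187 − 25.4·s*².
Indifference: 140 = 187 − 25.4·s*², so s*² = (187 − 140) / 25.4 ≈ 1.8504.
s* = √1.8504 ≈ 1.36.

1.36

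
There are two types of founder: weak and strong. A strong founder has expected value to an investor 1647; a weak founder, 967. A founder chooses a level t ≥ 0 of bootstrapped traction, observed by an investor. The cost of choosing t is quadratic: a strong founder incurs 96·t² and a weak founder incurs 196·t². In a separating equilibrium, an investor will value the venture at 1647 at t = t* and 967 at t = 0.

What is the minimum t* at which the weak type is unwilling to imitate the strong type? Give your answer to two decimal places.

The weak type at t = 0 receives 967; imitating at t* yields 1647 − 196·t*².
Indifference: 967 = 1647 − 196·t*², so t*² = (1647 − 967) / 196 ≈ 3.4694.
t* = √3.4694 ≈ 1.86.

1.86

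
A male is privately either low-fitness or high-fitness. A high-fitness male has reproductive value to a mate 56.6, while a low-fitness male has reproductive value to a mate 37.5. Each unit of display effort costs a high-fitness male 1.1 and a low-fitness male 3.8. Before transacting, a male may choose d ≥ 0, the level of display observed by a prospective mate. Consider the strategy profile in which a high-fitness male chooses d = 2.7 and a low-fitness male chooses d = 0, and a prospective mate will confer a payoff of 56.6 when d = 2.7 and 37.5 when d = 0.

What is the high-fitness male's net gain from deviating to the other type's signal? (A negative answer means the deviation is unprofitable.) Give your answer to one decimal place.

-16.1

Playing d = 2.7 the high-fitness male receives 56.6 − 1.1 × 2.7 = 53.63.
Deviating to d = 0 yields 37.5 instead.
Gain from deviating: 37.5 − 53.63 = -16.13, i.e. -16.1 to one decimal place.
The gain is negative, so the high-fitness type's incentive-compatibility constraint is satisfied.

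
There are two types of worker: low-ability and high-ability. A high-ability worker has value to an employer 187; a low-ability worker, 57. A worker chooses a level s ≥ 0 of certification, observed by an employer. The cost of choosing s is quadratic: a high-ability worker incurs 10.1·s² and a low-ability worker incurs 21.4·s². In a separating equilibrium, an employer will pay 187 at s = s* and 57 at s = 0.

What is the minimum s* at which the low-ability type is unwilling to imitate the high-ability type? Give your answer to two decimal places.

2.46

The low-ability type at s = 0 receives 57; imitating at s* yields 187 − 21.4·s*².
Indifference: 57 = 187 − 21.4·s*², so s*² = (187 − 57) / 21.4 ≈ 6.0748.
s* = √6.0748 ≈ 2.46.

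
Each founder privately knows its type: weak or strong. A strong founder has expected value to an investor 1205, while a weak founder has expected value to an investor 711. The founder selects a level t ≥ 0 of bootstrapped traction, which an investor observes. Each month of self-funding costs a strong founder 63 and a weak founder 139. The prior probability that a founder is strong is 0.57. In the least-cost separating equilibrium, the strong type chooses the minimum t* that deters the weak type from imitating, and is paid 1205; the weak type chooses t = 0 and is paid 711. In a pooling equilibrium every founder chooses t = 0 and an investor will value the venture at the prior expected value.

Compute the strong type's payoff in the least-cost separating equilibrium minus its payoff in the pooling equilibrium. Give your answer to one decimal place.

-11.5

Least-cost separating signal: t* solves 711 = 1205 − 139·t*, so t* = (1205 − 711)/139 ≈ 3.5540.
Strong type's separating payoff: 1205 − 63 × t* = 1205 − 63 × (1205 − 711)/139 = 1205 − 31122/139 ≈ 981.101.
Pooling payoff: 0.57 × 1205 + 0.43 × 711 = 992.58.
Difference: 981.101 − 992.58 = -11.479, i.e. -11.5 to one decimal place.
The strong type would prefer the pooling outcome.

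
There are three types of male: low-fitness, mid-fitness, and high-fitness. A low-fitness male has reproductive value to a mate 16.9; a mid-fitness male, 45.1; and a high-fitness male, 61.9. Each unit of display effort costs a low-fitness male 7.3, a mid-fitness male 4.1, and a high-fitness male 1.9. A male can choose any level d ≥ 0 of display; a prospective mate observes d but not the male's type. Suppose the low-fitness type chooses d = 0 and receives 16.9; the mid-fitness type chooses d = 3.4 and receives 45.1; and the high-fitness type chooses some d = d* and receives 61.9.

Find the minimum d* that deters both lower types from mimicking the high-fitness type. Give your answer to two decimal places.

7.50

Low-fitness type (on-path payoff 16.9) won't mimic when 16.9 ≥ 61.9 − 7.3·d*, i.e. d* ≥ 6.16.
Mid-fitness type (on-path payoff 45.1 − 4.1×3.4 = 31.16) won't mimic when 31.16 ≥ 61.9 − 4.1·d*, i.e. d* ≥ 7.50.
Both must hold, so d* = max(6.16, 7.50) = 7.50. The mid-fitness type's constraint binds.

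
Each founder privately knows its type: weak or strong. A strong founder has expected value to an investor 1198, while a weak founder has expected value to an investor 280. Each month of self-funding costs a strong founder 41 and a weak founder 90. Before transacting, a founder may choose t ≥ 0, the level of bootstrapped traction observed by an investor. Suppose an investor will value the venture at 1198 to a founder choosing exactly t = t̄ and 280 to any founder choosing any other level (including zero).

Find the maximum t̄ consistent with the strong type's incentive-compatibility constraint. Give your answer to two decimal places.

22.39

Choosing t̄ yields the strong type 1198 − 41·t̄; choosing zero yields 280.
The strong type is indifferent at 1198 − 41·t̄ = 280, i.e. t̄ = (1198 − 280) / 41 ≈ 22.39.
For any t̄ above 22.39 the strong type would rather pool at zero, so separation collapses.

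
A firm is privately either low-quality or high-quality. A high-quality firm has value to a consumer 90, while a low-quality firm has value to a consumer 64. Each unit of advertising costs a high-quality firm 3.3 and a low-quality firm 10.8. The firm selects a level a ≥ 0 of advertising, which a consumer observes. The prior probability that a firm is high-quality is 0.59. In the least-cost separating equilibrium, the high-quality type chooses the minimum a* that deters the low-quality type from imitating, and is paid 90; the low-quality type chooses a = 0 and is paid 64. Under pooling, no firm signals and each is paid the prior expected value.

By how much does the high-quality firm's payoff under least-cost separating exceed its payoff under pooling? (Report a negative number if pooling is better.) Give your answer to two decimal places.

Least-cost separating signal: a* solves 64 = 90 − 10.8·a*, so a* = (90 − 64)/10.8 ≈ 2.4074.
High-quality type's separating payoff: 90 − 3.3 × a* = 90 − 3.3 × (90 − 64)/10.8 = 90 − 85.8/10.8 ≈ 82.0556.
Pooling payoff: 0.59 × 90 + 0.41 × 64 = 79.34.
Difference: 82.0556 − 79.34 = 2.7156, i.e. 2.72 to two decimal places.
The high-quality type prefers to separate.

2.72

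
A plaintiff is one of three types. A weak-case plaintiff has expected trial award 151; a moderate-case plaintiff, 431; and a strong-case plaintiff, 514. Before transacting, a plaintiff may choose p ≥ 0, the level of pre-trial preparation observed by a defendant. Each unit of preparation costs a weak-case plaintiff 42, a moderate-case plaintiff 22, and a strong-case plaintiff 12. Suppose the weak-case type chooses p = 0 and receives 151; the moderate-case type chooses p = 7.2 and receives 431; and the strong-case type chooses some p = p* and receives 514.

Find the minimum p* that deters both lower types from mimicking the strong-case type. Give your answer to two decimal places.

10.97

Weak-case type (on-path payoff 151) won't mimic when 151 ≥ 514 − 42·p*, i.e. p* ≥ 8.64.
Moderate-case type (on-path payoff 431 − 22×7.2 = 272.6) won't mimic when 272.6 ≥ 514 − 22·p*, i.e. p* ≥ 10.97.
Both must hold, so p* = max(8.64, 10.97) = 10.97. The moderate-case type's constraint binds.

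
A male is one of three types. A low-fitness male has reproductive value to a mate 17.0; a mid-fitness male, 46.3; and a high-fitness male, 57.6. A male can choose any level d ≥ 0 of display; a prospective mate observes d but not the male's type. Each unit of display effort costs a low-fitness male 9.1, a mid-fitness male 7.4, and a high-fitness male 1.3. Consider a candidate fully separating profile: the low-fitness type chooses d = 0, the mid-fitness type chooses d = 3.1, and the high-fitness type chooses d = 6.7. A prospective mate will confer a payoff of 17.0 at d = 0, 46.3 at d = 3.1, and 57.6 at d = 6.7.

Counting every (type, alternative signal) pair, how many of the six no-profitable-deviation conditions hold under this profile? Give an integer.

5

Mid-fitness (own payoff 46.3 − 7.4×3.1 = 23.36): to d=0 gives 17.0 → no gain ✓; to d=6.7 gives 57.6 − 7.4×6.7 = 8.02 → no gain ✓.
High-fitness (own payoff 57.6 − 1.3×6.7 = 48.89): to d=0 gives 17.0 → no gain ✓; to d=3.1 gives 46.3 − 1.3×3.1 = 42.27 → no gain ✓.
Low-fitness (own payoff 17.0): to d=3.1 gives 46.3 − 9.1×3.1 = 18.09 → profitable ✗; to d=6.7 gives 57.6 − 9.1×6.7 = -3.37 → no gain ✓.
5 of the 6 constraints hold; not an equilibrium.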